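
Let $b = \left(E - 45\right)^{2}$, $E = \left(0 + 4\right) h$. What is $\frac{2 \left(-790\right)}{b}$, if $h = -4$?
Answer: $- \frac{1580}{3721} \approx -0.42462$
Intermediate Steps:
$E = -16$ ($E = \left(0 + 4\right) \left(-4\right) = 4 \left(-4\right) = -16$)
$b = 3721$ ($b = \left(-16 - 45\right)^{2} = \left(-61\right)^{2} = 3721$)
$\frac{2 \left(-790\right)}{b} = \frac{2 \left(-790\right)}{3721} = \left(-1580\right) \frac{1}{3721} = - \frac{1580}{3721}$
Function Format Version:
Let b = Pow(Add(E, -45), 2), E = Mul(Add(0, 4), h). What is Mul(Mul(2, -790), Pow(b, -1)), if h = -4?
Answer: Rational(-1580, 3721) ≈ -0.42462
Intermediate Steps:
E = -16 (E = Mul(Add(0, 4), -4) = Mul(4, -4) = -16)
b = 3721 (b = Pow(Add(-16, -45), 2) = Pow(-61, 2) = 3721)
Mul(Mul(2, -790), Pow(b, -1)) = Mul(Mul(2, -790), Pow(3721, -1)) = Mul(-1580, Rational(1, 3721)) = Rational(-1580, 3721)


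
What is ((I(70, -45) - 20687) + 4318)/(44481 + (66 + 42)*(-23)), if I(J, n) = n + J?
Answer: -5448/13999 ≈ -0.38917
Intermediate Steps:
I(J, n) = J + n
((I(70, -45) - 20687) + 4318)/(44481 + (66 + 42)*(-23)) = (((70 - 45) - 20687) + 4318)/(44481 + (66 + 42)*(-23)) = ((25 - 20687) + 4318)/(44481 + 108*(-23)) = (-20662 + 4318)/(44481 - 2484) = -16344/41997 = -16344*1/41997 = -5448/13999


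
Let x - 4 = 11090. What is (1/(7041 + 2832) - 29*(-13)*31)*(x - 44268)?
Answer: -425311881872/1097 ≈ -3.8770e+8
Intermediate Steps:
x = 11094 (x = 4 + 11090 = 11094)
(1/(7041 + 2832) - 29*(-13)*31)*(x - 44268) = (1/(7041 + 2832) - 29*(-13)*31)*(11094 - 44268) = (1/9873 + 377*31)*(-33174) = (1/9873 + 11687)*(-33174) = (115385752/9873)*(-33174) = -425311881872/1097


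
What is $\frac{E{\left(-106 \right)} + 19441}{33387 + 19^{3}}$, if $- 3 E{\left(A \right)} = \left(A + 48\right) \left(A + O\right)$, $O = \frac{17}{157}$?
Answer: $\frac{8192461}{18955866} \approx 0.43219$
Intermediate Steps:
$O = \frac{17}{157}$ ($O = 17 \cdot \frac{1}{157} = \frac{17}{157} \approx 0.10828$)
$E{\left(A \right)} = - \frac{\left(48 + A\right) \left(\frac{17}{157} + A\right)}{3}$ ($E{\left(A \right)} = - \frac{\left(A + 48\right) \left(A + \frac{17}{157}\right)}{3} = - \frac{\left(48 + A\right) \left(\frac{17}{157} + A\right)}{3}$)
$\frac{E{\left(-106 \right)} + 19441}{33387 + 19^{3}} = \frac{\left(- \frac{272}{157} - - \frac{800618}{471} - \frac{\left(-106\right)^{2}}{3}\right) + 19441}{33387 + 19^{3}} = \frac{\left(- \frac{272}{157} + \frac{800618}{471} - \frac{11236}{3}\right) + 19441}{33387 + 6859} = \frac{\left(- \frac{272}{157} + \frac{800618}{471} - \frac{11236}{3}\right) + 19441}{40246} = \left(- \frac{964250}{471} + 19441\right) \frac{1}{40246} = \frac{8192461}{471} \cdot \frac{1}{40246} = \frac{8192461}{18955866}$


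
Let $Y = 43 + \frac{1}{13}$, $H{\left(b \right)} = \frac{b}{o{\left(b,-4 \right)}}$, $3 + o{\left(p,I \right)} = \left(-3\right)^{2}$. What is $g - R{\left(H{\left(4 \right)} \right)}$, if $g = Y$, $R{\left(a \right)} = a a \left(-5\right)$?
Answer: $\frac{5300}{117} \approx 45.299$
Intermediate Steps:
$o{\left(p,I \right)} = 6$ ($o{\left(p,I \right)} = -3 + \left(-3\right)^{2} = -3 + 9 = 6$)
$H{\left(b \right)} = \frac{b}{6}$
$R{\left(a \right)} = - 5 a^{2}$ ($R{\left(a \right)} = a^{2} \left(-5\right) = - 5 a^{2}$)
$Y = \frac{560}{13}$ ($Y = 43 + \frac{1}{13} = \frac{560}{13} \approx 43.077$)
$g = \frac{560}{13} \approx 43.077$
$g - R{\left(H{\left(4 \right)} \right)} = \frac{560}{13} - - 5 \left(\frac{1}{6} \cdot 4\right)^{2} = \frac{560}{13} - - 5 \left(\frac{2}{3}\right)^{2} = \frac{560}{13} - \left(-5\right) \frac{4}{9} = \frac{560}{13} - - \frac{20}{9} = \frac{560}{13} + \frac{20}{9} = \frac{5300}{117}$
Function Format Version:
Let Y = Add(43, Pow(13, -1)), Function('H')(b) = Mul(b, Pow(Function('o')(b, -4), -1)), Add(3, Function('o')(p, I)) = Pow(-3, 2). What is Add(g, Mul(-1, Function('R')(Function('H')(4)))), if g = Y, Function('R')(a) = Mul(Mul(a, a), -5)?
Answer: Rational(5300, 117) ≈ 45.299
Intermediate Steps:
Function('o')(p, I) = 6 (Function('o')(p, I) = Add(-3, Pow(-3, 2)) = Add(-3, 9) = 6)
Function('H')(b) = Mul(Rational(1, 6), b) (Function('H')(b) = Mul(b, Pow(6, -1)) = Mul(b, Rational(1, 6)) = Mul(Rational(1, 6), b))
Function('R')(a) = Mul(-5, Pow(a, 2)) (Function('R')(a) = Mul(Pow(a, 2), -5) = Mul(-5, Pow(a, 2)))
Y = Rational(560, 13) (Y = Add(43, Rational(1, 13)) = Rational(560, 13) ≈ 43.077)
g = Rational(560, 13) ≈ 43.077
Add(g, Mul(-1, Function('R')(Function('H')(4)))) = Add(Rational(560, 13), Mul(-1, Mul(-5, Pow(Mul(Rational(1, 6), 4), 2)))) = Add(Rational(560, 13), Mul(-1, Mul(-5, Pow(Rational(2, 3), 2)))) = Add(Rational(560, 13), Mul(-1, Mul(-5, Rational(4, 9)))) = Add(Rational(560, 13), Mul(-1, Rational(-20, 9))) = Add(Rational(560, 13), Rational(20, 9)) = Rational(5300, 117)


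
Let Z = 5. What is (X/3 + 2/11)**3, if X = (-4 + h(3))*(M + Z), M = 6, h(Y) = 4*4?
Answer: 114791256/1331 ≈ 86244.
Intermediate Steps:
h(Y) = 16
X = 132 (X = (-4 + 16)*(6 + 5) = 12*11 = 132)
(X/3 + 2/11)**3 = (132/3 + 2/11)**3 = (132*(1/3) + 2*(1/11))**3 = (44 + 2/11)**3 = (486/11)**3 = 114791256/1331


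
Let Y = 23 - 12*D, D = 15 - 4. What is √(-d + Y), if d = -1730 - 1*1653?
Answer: √3274 ≈ 57.219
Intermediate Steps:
d = -3383 (d = -1730 - 1653 = -3383)
D = 11
Y = -109 (Y = 23 - 12*11 = 23 - 132 = -109)
√(-d + Y) = √(-1*(-3383) - 109) = √(3383 - 109) = √3274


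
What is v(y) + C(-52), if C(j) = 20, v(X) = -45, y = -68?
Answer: -25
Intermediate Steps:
v(y) + C(-52) = -45 + 20 = -25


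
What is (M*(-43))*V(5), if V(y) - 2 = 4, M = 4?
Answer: -1032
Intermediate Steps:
V(y) = 6 (V(y) = 2 + 4 = 6)
(M*(-43))*V(5) = (4*(-43))*6 = -172*6 = -1032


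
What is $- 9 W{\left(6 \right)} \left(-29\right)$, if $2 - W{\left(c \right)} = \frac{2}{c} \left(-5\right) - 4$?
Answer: $2001$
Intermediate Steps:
$W{\left(c \right)} = 6 + \frac{10}{c}$ ($W{\left(c \right)} = 2 - \left(\frac{2}{c} \left(-5\right) - 4\right) = 2 - \left(- \frac{10}{c} - 4\right) = 2 - \left(-4 - \frac{10}{c}\right) = 2 + \left(4 + \frac{10}{c}\right) = 6 + \frac{10}{c}$)
$- 9 W{\left(6 \right)} \left(-29\right) = - 9 \left(6 + \frac{10}{6}\right) \left(-29\right) = - 9 \left(6 + 10 \cdot \frac{1}{6}\right) \left(-29\right) = - 9 \left(6 + \frac{5}{3}\right) \left(-29\right) = \left(-9\right) \frac{23}{3} \left(-29\right) = \left(-69\right) \left(-29\right) = 2001$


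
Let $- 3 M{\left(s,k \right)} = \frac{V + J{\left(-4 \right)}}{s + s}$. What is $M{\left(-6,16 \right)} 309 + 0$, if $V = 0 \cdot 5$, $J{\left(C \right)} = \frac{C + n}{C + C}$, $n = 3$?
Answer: $\frac{103}{96} \approx 1.0729$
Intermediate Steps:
$J{\left(C \right)} = \frac{3 + C}{2 C}$ ($J{\left(C \right)} = \frac{C + 3}{C + C} = \frac{3 + C}{2 C}$)
$V = 0$
$M{\left(s,k \right)} = - \frac{1}{48 s}$ ($M{\left(s,k \right)} = - \frac{\left(0 + \frac{3 - 4}{2 \left(-4\right)}\right) \frac{1}{s + s}}{3} = - \frac{\left(0 + \frac{1}{2} \left(- \frac{1}{4}\right) \left(-1\right)\right) \frac{1}{2 s}}{3} = - \frac{\left(0 + \frac{1}{8}\right) \frac{1}{2 s}}{3} = - \frac{\frac{1}{8} \frac{1}{2 s}}{3} = - \frac{\frac{1}{16} \frac{1}{s}}{3} = - \frac{1}{48 s}$)
$M{\left(-6,16 \right)} 309 + 0 = - \frac{1}{48 \left(-6\right)} 309 + 0 = \left(- \frac{1}{48}\right) \left(- \frac{1}{6}\right) 309 + 0 = \frac{1}{288} \cdot 309 + 0 = \frac{103}{96} + 0 = \frac{103}{96}$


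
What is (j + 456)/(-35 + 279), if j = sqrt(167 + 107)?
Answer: 114/61 + sqrt(274)/244 ≈ 1.9367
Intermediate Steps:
j = sqrt(274) ≈ 16.553
(j + 456)/(-35 + 279) = (sqrt(274) + 456)/(-35 + 279) = (456 + sqrt(274))/244 = (456 + sqrt(274))*(1/244) = 114/61 + sqrt(274)/244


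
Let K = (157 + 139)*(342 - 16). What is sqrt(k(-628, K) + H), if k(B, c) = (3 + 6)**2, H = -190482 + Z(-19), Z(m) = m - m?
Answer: I*sqrt(190401) ≈ 436.35*I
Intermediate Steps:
Z(m) = 0
H = -190482 (H = -190482 + 0 = -190482)
K = 96496 (K = 296*326 = 96496)
k(B, c) = 81 (k(B, c) = 9**2 = 81)
sqrt(k(-628, K) + H) = sqrt(81 - 190482) = sqrt(-190401) = I*sqrt(190401)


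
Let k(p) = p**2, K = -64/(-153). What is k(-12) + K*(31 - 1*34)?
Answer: 7280/51 ≈ 142.75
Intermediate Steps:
K = 64/153 (K = -64*(-1/153) = 64/153 ≈ 0.41830)
k(-12) + K*(31 - 1*34) = (-12)**2 + 64*(31 - 1*34)/153 = 144 + 64*(31 - 34)/153 = 144 + (64/153)*(-3) = 144 - 64/51 = 7280/51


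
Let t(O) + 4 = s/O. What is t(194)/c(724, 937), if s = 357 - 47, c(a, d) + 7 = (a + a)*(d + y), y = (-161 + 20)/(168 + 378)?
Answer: -21203/11972899247 ≈ -1.7709e-6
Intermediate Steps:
y = -47/182 (y = -141/546 = -141*1/546 = -47/182 ≈ -0.25824)
c(a, d) = -7 + 2*a*(-47/182 + d) (c(a, d) = -7 + (a + a)*(d - 47/182) = -7 + (2*a)*(-47/182 + d) = -7 + 2*a*(-47/182 + d))
s = 310
t(O) = -4 + 310/O
t(194)/c(724, 937) = (-4 + 310/194)/(-7 - 47/91*724 + 2*724*937) = (-4 + 310*(1/194))/(-7 - 34028/91 + 1356776) = (-4 + 155/97)/(123431951/91) = -233/97*91/123431951 = -21203/11972899247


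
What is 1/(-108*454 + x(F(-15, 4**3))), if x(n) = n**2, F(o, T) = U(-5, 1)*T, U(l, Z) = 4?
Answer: 1/16504 ≈ 6.0591e-5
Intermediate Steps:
F(o, T) = 4*T
1/(-108*454 + x(F(-15, 4**3))) = 1/(-108*454 + (4*4**3)**2) = 1/(-49032 + (4*64)**2) = 1/(-49032 + 256**2) = 1/(-49032 + 65536) = 1/16504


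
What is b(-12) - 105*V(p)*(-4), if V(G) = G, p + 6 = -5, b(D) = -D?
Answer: -4608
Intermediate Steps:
p = -11 (p = -6 - 5 = -11)
b(-12) - 105*V(p)*(-4) = -1*(-12) - (-1155)*(-4) = 12 - 105*44 = 12 - 4620 = -4608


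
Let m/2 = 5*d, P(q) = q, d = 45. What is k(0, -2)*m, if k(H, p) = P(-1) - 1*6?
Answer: -3150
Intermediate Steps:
k(H, p) = -7 (k(H, p) = -1 - 1*6 = -1 - 6 = -7)
m = 450 (m = 2*(5*45) = 2*225 = 450)
k(0, -2)*m = -7*450 = -3150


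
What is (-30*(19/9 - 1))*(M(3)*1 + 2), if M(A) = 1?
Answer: -100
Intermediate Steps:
(-30*(19/9 - 1))*(M(3)*1 + 2) = (-30*(19/9 - 1))*(1*1 + 2) = (-30*(19*(⅑) - 1))*(1 + 2) = -30*(19/9 - 1)*3 = -30*10/9*3 = -100/3*3 = -100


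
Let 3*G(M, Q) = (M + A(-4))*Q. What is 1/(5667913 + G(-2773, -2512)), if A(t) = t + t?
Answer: 1/7996537 ≈ 1.2505e-7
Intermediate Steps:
A(t) = 2*t
G(M, Q) = Q*(-8 + M)/3 (G(M, Q) = ((M + 2*(-4))*Q)/3 = ((M - 8)*Q)/3 = ((-8 + M)*Q)/3 = (Q*(-8 + M))/3 = Q*(-8 + M)/3)
1/(5667913 + G(-2773, -2512)) = 1/(5667913 + (⅓)*(-2512)*(-8 - 2773)) = 1/(5667913 + (⅓)*(-2512)*(-2781)) = 1/(5667913 + 2328624) = 1/7996537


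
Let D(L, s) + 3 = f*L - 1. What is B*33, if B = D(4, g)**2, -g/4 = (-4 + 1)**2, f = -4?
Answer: 13200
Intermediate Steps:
g = -36 (g = -4*(-4 + 1)**2 = -4*(-3)**2 = -4*9 = -36)
D(L, s) = -4 - 4*L (D(L, s) = -3 + (-4*L - 1) = -3 + (-1 - 4*L) = -4 - 4*L)
B = 400 (B = (-4 - 4*4)**2 = (-4 - 16)**2 = (-20)**2 = 400)
B*33 = 400*33 = 13200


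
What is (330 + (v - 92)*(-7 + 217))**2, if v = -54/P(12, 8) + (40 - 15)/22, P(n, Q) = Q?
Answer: 196883001225/484 ≈ 4.0678e+8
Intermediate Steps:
v = -247/44 (v = -54/8 + (40 - 15)/22 = -54*1/8 + 25*(1/22) = -27/4 + 25/22 = -247/44 ≈ -5.6136)
(330 + (v - 92)*(-7 + 217))**2 = (330 + (-247/44 - 92)*(-7 + 217))**2 = (330 - 4295/44*210)**2 = (330 - 450975/22)**2 = (-443715/22)**2 = 196883001225/484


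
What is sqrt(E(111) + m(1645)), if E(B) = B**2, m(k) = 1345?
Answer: sqrt(13666) ≈ 116.90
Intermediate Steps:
sqrt(E(111) + m(1645)) = sqrt(111**2 + 1345) = sqrt(12321 + 1345) = sqrt(13666)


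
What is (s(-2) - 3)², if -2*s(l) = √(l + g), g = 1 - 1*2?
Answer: (6 + I*√3)²/4 ≈ 8.25 + 5.1962*I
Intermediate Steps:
g = -1 (g = 1 - 2 = -1)
s(l) = -√(-1 + l)/2 (s(l) = -√(l - 1)/2 = -√(-1 + l)/2)
(s(-2) - 3)² = (-√(-1 - 2)/2 - 3)² = (-I*√3/2 - 3)² = (-3 - I*√3/2)²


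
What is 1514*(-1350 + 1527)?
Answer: 267978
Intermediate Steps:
1514*(-1350 + 1527) = 1514*177 = 267978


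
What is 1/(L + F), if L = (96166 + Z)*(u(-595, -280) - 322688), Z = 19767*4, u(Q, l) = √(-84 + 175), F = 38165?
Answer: -56545870827/3197435504789436781133 - 175234*√91/3197435504789436781133 ≈ -1.7685e-11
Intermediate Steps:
u(Q, l) = √91
Z = 79068
L = -56545908992 + 175234*√91 (L = (96166 + 79068)*(√91 - 322688) = 175234*(-322688 + √91) = -56545908992 + 175234*√91 ≈ -5.6544e+10)
1/(L + F) = 1/((-56545908992 + 175234*√91) + 38165) = 1/(-56545870827 + 175234*√91)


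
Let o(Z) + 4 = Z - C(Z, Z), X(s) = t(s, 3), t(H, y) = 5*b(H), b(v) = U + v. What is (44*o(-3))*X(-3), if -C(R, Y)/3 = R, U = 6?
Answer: -10560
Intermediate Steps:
C(R, Y) = -3*R
b(v) = 6 + v
t(H, y) = 30 + 5*H (t(H, y) = 5*(6 + H) = 30 + 5*H)
X(s) = 30 + 5*s
o(Z) = -4 + 4*Z (o(Z) = -4 + (Z - (-3)*Z) = -4 + (Z + 3*Z) = -4 + 4*Z)
(44*o(-3))*X(-3) = (44*(-4 + 4*(-3)))*(30 + 5*(-3)) = (44*(-4 - 12))*(30 - 15) = (44*(-16))*15 = -704*15 = -10560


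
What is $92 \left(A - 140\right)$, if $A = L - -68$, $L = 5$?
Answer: $-6164$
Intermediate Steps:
$A = 73$ ($A = 5 - -68 = 5 + 68 = 73$)
$92 \left(A - 140\right) = 92 \left(73 - 140\right) = 92 \left(-67\right) = -6164$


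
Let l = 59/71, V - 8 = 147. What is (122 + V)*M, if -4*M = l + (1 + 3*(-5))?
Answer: 258995/284 ≈ 911.95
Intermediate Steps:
V = 155 (V = 8 + 147 = 155)
l = 59/71 (l = 59*(1/71) = 59/71 ≈ 0.83099)
M = 935/284 (M = -(59/71 + (1 + 3*(-5)))/4 = -(59/71 + (1 - 15))/4 = -(59/71 - 14)/4 = -¼*(-935/71) = 935/284 ≈ 3.2923)
(122 + V)*M = (122 + 155)*(935/284) = 277*(935/284) = 258995/284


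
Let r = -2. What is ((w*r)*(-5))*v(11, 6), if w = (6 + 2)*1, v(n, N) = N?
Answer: 480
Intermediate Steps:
w = 8 (w = 8*1 = 8)
((w*r)*(-5))*v(11, 6) = ((8*(-2))*(-5))*6 = -16*(-5)*6 = 80*6 = 480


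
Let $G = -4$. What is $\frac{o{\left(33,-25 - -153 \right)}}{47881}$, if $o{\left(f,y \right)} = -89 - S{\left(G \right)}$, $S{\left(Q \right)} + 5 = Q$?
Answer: $- \frac{80}{47881} \approx -0.0016708$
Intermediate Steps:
$S{\left(Q \right)} = -5 + Q$
$o{\left(f,y \right)} = -80$ ($o{\left(f,y \right)} = -89 - \left(-5 - 4\right) = -89 - -9 = -89 + 9 = -80$)
$\frac{o{\left(33,-25 - -153 \right)}}{47881} = - \frac{80}{47881}$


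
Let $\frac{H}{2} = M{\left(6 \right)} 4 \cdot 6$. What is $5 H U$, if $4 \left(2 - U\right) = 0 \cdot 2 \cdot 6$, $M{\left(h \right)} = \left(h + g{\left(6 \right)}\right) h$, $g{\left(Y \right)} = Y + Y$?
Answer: $51840$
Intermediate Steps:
$g{\left(Y \right)} = 2 Y$
$M{\left(h \right)} = h \left(12 + h\right)$ ($M{\left(h \right)} = \left(h + 2 \cdot 6\right) h = \left(h + 12\right) h = \left(12 + h\right) h = h \left(12 + h\right)$)
$H = 5184$ ($H = 2 \cdot 6 \left(12 + 6\right) 4 \cdot 6 = 2 \cdot 6 \cdot 18 \cdot 4 \cdot 6 = 2 \cdot 108 \cdot 4 \cdot 6 = 2 \cdot 432 \cdot 6 = 2 \cdot 2592 = 5184$)
$U = 2$ ($U = 2 - \frac{0 \cdot 2 \cdot 6}{4} = 2 - \frac{0 \cdot 6}{4} = 2 - 0 = 2 + 0 = 2$)
$5 H U = 5 \cdot 5184 \cdot 2 = 25920 \cdot 2 = 51840$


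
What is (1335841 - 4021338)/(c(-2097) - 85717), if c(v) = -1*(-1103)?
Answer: 2685497/84614 ≈ 31.738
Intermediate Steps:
c(v) = 1103
(1335841 - 4021338)/(c(-2097) - 85717) = (1335841 - 4021338)/(1103 - 85717) = -2685497/(-84614) = -2685497*(-1/84614) = 2685497/84614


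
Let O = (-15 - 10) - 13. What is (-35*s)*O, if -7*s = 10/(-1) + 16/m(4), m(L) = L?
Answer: 1140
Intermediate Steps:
O = -38 (O = -25 - 13 = -38)
s = 6/7 (s = -(10/(-1) + 16/4)/7 = -(10*(-1) + 16*(¼))/7 = -(-10 + 4)/7 = -⅐*(-6) = 6/7 ≈ 0.85714)
(-35*s)*O = -35*6/7*(-38) = -30*(-38) = 1140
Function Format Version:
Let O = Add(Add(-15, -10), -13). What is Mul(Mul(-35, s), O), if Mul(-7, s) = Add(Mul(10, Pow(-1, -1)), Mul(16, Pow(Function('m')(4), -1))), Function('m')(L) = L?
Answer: 1140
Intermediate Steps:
O = -38 (O = Add(-25, -13) = -38)
s = Rational(6, 7) (s = Mul(Rational(-1, 7), Add(Mul(10, Pow(-1, -1)), Mul(16, Pow(4, -1)))) = Mul(Rational(-1, 7), Add(Mul(10, -1), Mul(16, Rational(1, 4)))) = Mul(Rational(-1, 7), Add(-10, 4)) = Mul(Rational(-1, 7), -6) = Rational(6, 7) ≈ 0.85714)
Mul(Mul(-35, s), O) = Mul(Mul(-35, Rational(6, 7)), -38) = Mul(-30, -38) = 1140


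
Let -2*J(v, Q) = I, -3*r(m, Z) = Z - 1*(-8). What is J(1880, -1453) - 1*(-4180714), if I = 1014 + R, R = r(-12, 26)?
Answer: 12540638/3 ≈ 4.1802e+6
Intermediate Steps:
r(m, Z) = -8/3 - Z/3 (r(m, Z) = -(Z - 1*(-8))/3 = -(Z + 8)/3 = -(8 + Z)/3 = -8/3 - Z/3)
R = -34/3 (R = -8/3 - 1/3*26 = -8/3 - 26/3 = -34/3 ≈ -11.333)
I = 3008/3 (I = 1014 - 34/3 = 3008/3 ≈ 1002.7)
J(v, Q) = -1504/3 (J(v, Q) = -1/2*3008/3 = -1504/3)
J(1880, -1453) - 1*(-4180714) = -1504/3 - 1*(-4180714) = -1504/3 + 4180714 = 12540638/3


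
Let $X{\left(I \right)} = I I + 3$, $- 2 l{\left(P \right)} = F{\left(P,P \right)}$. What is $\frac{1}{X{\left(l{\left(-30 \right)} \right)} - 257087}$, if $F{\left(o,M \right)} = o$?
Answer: $- \frac{1}{256859} \approx -3.8932 \cdot 10^{-6}$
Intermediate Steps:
$l{\left(P \right)} = - \frac{P}{2}$
$X{\left(I \right)} = 3 + I^{2}$ ($X{\left(I \right)} = I^{2} + 3 = 3 + I^{2}$)
$\frac{1}{X{\left(l{\left(-30 \right)} \right)} - 257087} = \frac{1}{\left(3 + \left(\left(- \frac{1}{2}\right) \left(-30\right)\right)^{2}\right) - 257087} = \frac{1}{\left(3 + 15^{2}\right) - 257087} = \frac{1}{\left(3 + 225\right) - 257087} = \frac{1}{228 - 257087} = \frac{1}{-256859} = - \frac{1}{256859}$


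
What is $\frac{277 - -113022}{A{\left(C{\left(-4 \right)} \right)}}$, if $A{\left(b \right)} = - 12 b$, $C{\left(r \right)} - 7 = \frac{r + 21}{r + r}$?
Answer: $- \frac{226598}{117} \approx -1936.7$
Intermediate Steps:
$C{\left(r \right)} = 7 + \frac{21 + r}{2 r}$ ($C{\left(r \right)} = 7 + \frac{r + 21}{r + r} = 7 + \frac{21 + r}{2 r}$)
$\frac{277 - -113022}{A{\left(C{\left(-4 \right)} \right)}} = \frac{277 - -113022}{\left(-12\right) \frac{3 \left(7 + 5 \left(-4\right)\right)}{2 \left(-4\right)}} = \frac{277 + 113022}{\left(-12\right) \frac{3}{2} \left(- \frac{1}{4}\right) \left(7 - 20\right)} = \frac{113299}{\left(-12\right) \frac{3}{2} \left(- \frac{1}{4}\right) \left(-13\right)} = \frac{113299}{\left(-12\right) \frac{39}{8}} = \frac{113299}{- \frac{117}{2}} = 113299 \left(- \frac{2}{117}\right) = - \frac{226598}{117}$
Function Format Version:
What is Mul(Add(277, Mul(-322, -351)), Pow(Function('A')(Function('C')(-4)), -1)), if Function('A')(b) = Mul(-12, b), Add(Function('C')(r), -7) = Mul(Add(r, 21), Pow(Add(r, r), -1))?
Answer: Rational(-226598, 117) ≈ -1936.7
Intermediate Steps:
Function('C')(r) = Add(7, Mul(Rational(1, 2), Pow(r, -1), Add(21, r))) (Function('C')(r) = Add(7, Mul(Add(r, 21), Pow(Add(r, r), -1))) = Add(7, Mul(Add(21, r), Pow(Mul(2, r), -1))) = Add(7, Mul(Add(21, r), Mul(Rational(1, 2), Pow(r, -1)))) = Add(7, Mul(Rational(1, 2), Pow(r, -1), Add(21, r))))
Mul(Add(277, Mul(-322, -351)), Pow(Function('A')(Function('C')(-4)), -1)) = Mul(Add(277, Mul(-322, -351)), Pow(Mul(-12, Mul(Rational(3, 2), Pow(-4, -1), Add(7, Mul(5, -4)))), -1)) = Mul(Add(277, 113022), Pow(Mul(-12, Mul(Rational(3, 2), Rational(-1, 4), Add(7, -20))), -1)) = Mul(113299, Pow(Mul(-12, Mul(Rational(3, 2), Rational(-1, 4), -13)), -1)) = Mul(113299, Pow(Mul(-12, Rational(39, 8)), -1)) = Mul(113299, Pow(Rational(-117, 2), -1)) = Mul(113299, Rational(-2, 117)) = Rational(-226598, 117)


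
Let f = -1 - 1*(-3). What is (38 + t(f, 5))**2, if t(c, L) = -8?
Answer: 900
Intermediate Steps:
f = 2 (f = -1 + 3 = 2)
(38 + t(f, 5))**2 = (38 - 8)**2 = 30**2 = 900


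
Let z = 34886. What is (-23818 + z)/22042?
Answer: 5534/11021 ≈ 0.50213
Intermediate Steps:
(-23818 + z)/22042 = (-23818 + 34886)/22042 = 11068*(1/22042) = 5534/11021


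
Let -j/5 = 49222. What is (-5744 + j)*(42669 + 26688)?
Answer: -17467837878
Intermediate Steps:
j = -246110 (j = -5*49222 = -246110)
(-5744 + j)*(42669 + 26688) = (-5744 - 246110)*(42669 + 26688) = -251854*69357 = -17467837878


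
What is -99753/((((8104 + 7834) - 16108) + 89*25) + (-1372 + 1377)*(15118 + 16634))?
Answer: -33251/53605 ≈ -0.62030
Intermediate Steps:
-99753/((((8104 + 7834) - 16108) + 89*25) + (-1372 + 1377)*(15118 + 16634)) = -99753/(((15938 - 16108) + 2225) + 5*31752) = -99753/((-170 + 2225) + 158760) = -99753/(2055 + 158760) = -99753/160815 = -99753*1/160815 = -33251/53605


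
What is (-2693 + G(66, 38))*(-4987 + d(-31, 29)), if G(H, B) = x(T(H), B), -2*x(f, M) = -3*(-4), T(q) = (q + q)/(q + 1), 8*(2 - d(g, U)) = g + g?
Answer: 53734391/4 ≈ 1.3434e+7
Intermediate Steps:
d(g, U) = 2 - g/4 (d(g, U) = 2 - (g + g)/8 = 2 - g/4)
T(q) = 2*q/(1 + q) (T(q) = (2*q)/(1 + q) = 2*q/(1 + q))
x(f, M) = -6 (x(f, M) = -(-3)*(-4)/2 = -1/2*12 = -6)
G(H, B) = -6
(-2693 + G(66, 38))*(-4987 + d(-31, 29)) = (-2693 - 6)*(-4987 + (2 - 1/4*(-31))) = -2699*(-4987 + (2 + 31/4)) = -2699*(-4987 + 39/4) = -2699*(-19909/4) = 53734391/4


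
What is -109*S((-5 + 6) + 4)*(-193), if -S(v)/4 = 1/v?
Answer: -84148/5 ≈ -16830.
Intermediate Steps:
S(v) = -4/v
-109*S((-5 + 6) + 4)*(-193) = -(-436)/((-5 + 6) + 4)*(-193) = -(-436)/(1 + 4)*(-193) = -(-436)/5*(-193) = -109*(-⅘)*(-193) = (436/5)*(-193) = -84148/5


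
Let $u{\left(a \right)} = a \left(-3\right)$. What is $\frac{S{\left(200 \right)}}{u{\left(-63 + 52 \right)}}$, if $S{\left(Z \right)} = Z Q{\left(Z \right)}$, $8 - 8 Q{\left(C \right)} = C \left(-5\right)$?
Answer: $\frac{8400}{11} \approx 763.64$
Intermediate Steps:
$Q{\left(C \right)} = 1 + \frac{5 C}{8}$ ($Q{\left(C \right)} = 1 - \frac{C \left(-5\right)}{8} = 1 - \frac{\left(-5\right) C}{8} = 1 + \frac{5 C}{8}$)
$u{\left(a \right)} = - 3 a$
$S{\left(Z \right)} = Z \left(1 + \frac{5 Z}{8}\right)$
$\frac{S{\left(200 \right)}}{u{\left(-63 + 52 \right)}} = \frac{\frac{1}{8} \cdot 200 \left(8 + 5 \cdot 200\right)}{\left(-3\right) \left(-63 + 52\right)} = \frac{\frac{1}{8} \cdot 200 \left(8 + 1000\right)}{\left(-3\right) \left(-11\right)} = \frac{\frac{1}{8} \cdot 200 \cdot 1008}{33} = 25200 \cdot \frac{1}{33} = \frac{8400}{11}$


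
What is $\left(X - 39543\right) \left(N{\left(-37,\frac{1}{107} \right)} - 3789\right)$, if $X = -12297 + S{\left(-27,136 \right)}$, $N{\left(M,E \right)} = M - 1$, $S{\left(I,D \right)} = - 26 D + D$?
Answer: $211403480$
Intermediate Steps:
$S{\left(I,D \right)} = - 25 D$
$N{\left(M,E \right)} = -1 + M$
$X = -15697$ ($X = -12297 - 3400 = -15697$)
$\left(X - 39543\right) \left(N{\left(-37,\frac{1}{107} \right)} - 3789\right) = \left(-15697 - 39543\right) \left(\left(-1 - 37\right) - 3789\right) = - 55240 \left(-38 - 3789\right) = \left(-55240\right) \left(-3827\right) = 211403480$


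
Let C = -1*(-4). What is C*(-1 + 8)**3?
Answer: 1372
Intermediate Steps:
C = 4
C*(-1 + 8)**3 = 4*(-1 + 8)**3 = 4*7**3 = 4*343 = 1372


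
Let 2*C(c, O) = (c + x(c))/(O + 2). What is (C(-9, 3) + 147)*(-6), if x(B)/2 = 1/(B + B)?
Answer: -13148/15 ≈ -876.53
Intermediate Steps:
x(B) = 1/B (x(B) = 2/(B + B) = 2/((2*B)) = 2*(1/(2*B)) = 1/B)
C(c, O) = (c + 1/c)/(2*(2 + O)) (C(c, O) = ((c + 1/c)/(O + 2))/2 = ((c + 1/c)/(2 + O))/2 = (c + 1/c)/(2*(2 + O)))
(C(-9, 3) + 147)*(-6) = ((½)*(1 + (-9)²)/(-9*(2 + 3)) + 147)*(-6) = ((½)*(-⅑)*(1 + 81)/5 + 147)*(-6) = ((½)*(-⅑)*(⅕)*82 + 147)*(-6) = (-41/45 + 147)*(-6) = (6574/45)*(-6) = -13148/15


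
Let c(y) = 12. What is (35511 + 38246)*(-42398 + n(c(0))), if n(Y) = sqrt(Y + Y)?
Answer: -3127149286 + 147514*sqrt(6) ≈ -3.1268e+9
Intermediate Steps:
n(Y) = sqrt(2)*sqrt(Y) (n(Y) = sqrt(2*Y) = sqrt(2)*sqrt(Y))
(35511 + 38246)*(-42398 + n(c(0))) = (35511 + 38246)*(-42398 + sqrt(2)*sqrt(12)) = 73757*(-42398 + sqrt(2)*(2*sqrt(3))) = 73757*(-42398 + 2*sqrt(6)) = -3127149286 + 147514*sqrt(6)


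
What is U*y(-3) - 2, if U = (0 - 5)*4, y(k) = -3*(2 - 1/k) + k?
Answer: 198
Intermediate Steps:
y(k) = -6 + k + 3/k (y(k) = (-6 + 3/k) + k = -6 + k + 3/k)
U = -20 (U = -5*4 = -20)
U*y(-3) - 2 = -20*(-6 - 3 + 3/(-3)) - 2 = -20*(-6 - 3 + 3*(-⅓)) - 2 = -20*(-6 - 3 - 1) - 2 = -20*(-10) - 2 = 200 - 2 = 198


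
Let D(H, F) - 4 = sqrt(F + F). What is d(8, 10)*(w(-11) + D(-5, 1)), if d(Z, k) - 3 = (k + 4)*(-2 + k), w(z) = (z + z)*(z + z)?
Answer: 56120 + 115*sqrt(2) ≈ 56283.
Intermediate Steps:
D(H, F) = 4 + sqrt(2)*sqrt(F) (D(H, F) = 4 + sqrt(F + F) = 4 + sqrt(2*F) = 4 + sqrt(2)*sqrt(F))
w(z) = 4*z**2 (w(z) = (2*z)*(2*z) = 4*z**2)
d(Z, k) = 3 + (-2 + k)*(4 + k) (d(Z, k) = 3 + (k + 4)*(-2 + k) = 3 + (4 + k)*(-2 + k) = 3 + (-2 + k)*(4 + k))
d(8, 10)*(w(-11) + D(-5, 1)) = (-5 + 10**2 + 2*10)*(4*(-11)**2 + (4 + sqrt(2)*sqrt(1))) = (-5 + 100 + 20)*(4*121 + (4 + sqrt(2)*1)) = 115*(484 + (4 + sqrt(2))) = 115*(488 + sqrt(2)) = 56120 + 115*sqrt(2)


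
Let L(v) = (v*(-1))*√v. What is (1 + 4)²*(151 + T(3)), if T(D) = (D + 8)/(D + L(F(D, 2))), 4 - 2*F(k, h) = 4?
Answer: 11600/3 ≈ 3866.7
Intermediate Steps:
F(k, h) = 0 (F(k, h) = 2 - ½*4 = 2 - 2 = 0)
L(v) = -v^(3/2) (L(v) = (-v)*√v = -v^(3/2))
T(D) = (8 + D)/D (T(D) = (D + 8)/(D - 0^(3/2)) = (8 + D)/(D - 1*0) = (8 + D)/(D + 0) = (8 + D)/D)
(1 + 4)²*(151 + T(3)) = (1 + 4)²*(151 + (8 + 3)/3) = 5²*(151 + (⅓)*11) = 25*(151 + 11/3) = 25*(464/3) = 11600/3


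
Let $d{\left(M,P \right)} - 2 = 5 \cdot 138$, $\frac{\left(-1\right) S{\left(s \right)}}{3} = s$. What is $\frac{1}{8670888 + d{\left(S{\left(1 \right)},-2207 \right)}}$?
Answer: $\frac{1}{8671580} \approx 1.1532 \cdot 10^{-7}$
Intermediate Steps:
$S{\left(s \right)} = - 3 s$
$d{\left(M,P \right)} = 692$ ($d{\left(M,P \right)} = 2 + 5 \cdot 138 = 2 + 690 = 692$)
$\frac{1}{8670888 + d{\left(S{\left(1 \right)},-2207 \right)}} = \frac{1}{8670888 + 692} = \frac{1}{8671580}$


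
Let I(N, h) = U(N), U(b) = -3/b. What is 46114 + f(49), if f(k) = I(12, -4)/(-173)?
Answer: 31910889/692 ≈ 46114.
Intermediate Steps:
I(N, h) = -3/N
f(k) = 1/692 (f(k) = -3/12/(-173) = -3*1/12*(-1/173) = -¼*(-1/173) = 1/692)
46114 + f(49) = 46114 + 1/692 = 31910889/692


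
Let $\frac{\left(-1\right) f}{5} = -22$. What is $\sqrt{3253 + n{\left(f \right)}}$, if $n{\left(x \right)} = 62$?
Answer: $\sqrt{3315} \approx 57.576$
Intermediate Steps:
$f = 110$ ($f = \left(-5\right) \left(-22\right) = 110$)
$\sqrt{3253 + n{\left(f \right)}} = \sqrt{3253 + 62} = \sqrt{3315}$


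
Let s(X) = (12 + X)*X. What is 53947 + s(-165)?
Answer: 79192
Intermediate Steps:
s(X) = X*(12 + X)
53947 + s(-165) = 53947 - 165*(12 - 165) = 53947 - 165*(-153) = 53947 + 25245 = 79192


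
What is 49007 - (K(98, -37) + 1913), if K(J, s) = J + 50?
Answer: 46946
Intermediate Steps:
K(J, s) = 50 + J
49007 - (K(98, -37) + 1913) = 49007 - ((50 + 98) + 1913) = 49007 - (148 + 1913) = 49007 - 1*2061 = 49007 - 2061 = 46946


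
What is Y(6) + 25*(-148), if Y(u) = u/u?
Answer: -3699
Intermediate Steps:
Y(u) = 1
Y(6) + 25*(-148) = 1 + 25*(-148) = 1 - 3700 = -3699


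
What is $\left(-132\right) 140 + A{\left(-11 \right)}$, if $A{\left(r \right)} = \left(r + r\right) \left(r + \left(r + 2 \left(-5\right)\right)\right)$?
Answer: $-17776$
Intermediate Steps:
$A{\left(r \right)} = 2 r \left(-10 + 2 r\right)$ ($A{\left(r \right)} = 2 r \left(r + \left(r - 10\right)\right) = 2 r \left(r + \left(-10 + r\right)\right) = 2 r \left(-10 + 2 r\right)$)
$\left(-132\right) 140 + A{\left(-11 \right)} = \left(-132\right) 140 + 4 \left(-11\right) \left(-5 - 11\right) = -18480 + 4 \left(-11\right) \left(-16\right) = -18480 + 704 = -17776$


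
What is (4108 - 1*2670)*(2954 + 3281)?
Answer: 8965930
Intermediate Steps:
(4108 - 1*2670)*(2954 + 3281) = (4108 - 2670)*6235 = 1438*6235 = 8965930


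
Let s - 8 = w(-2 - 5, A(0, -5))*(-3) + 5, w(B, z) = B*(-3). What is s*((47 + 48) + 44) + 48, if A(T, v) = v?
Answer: -6902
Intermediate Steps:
w(B, z) = -3*B
s = -50 (s = 8 + (-3*(-2 - 5)*(-3) + 5) = 8 + (-3*(-7)*(-3) + 5) = 8 + (21*(-3) + 5) = 8 + (-63 + 5) = 8 - 58 = -50)
s*((47 + 48) + 44) + 48 = -50*((47 + 48) + 44) + 48 = -50*(95 + 44) + 48 = -50*139 + 48 = -6950 + 48 = -6902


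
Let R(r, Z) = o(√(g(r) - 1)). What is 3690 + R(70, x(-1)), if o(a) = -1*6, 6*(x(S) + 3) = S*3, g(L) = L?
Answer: 3684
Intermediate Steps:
x(S) = -3 + S/2 (x(S) = -3 + (S*3)/6 = -3 + (3*S)/6 = -3 + S/2)
o(a) = -6
R(r, Z) = -6
3690 + R(70, x(-1)) = 3690 - 6 = 3684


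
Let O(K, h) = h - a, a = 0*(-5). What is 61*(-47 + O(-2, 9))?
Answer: -2318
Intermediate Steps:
a = 0
O(K, h) = h (O(K, h) = h - 1*0 = h + 0 = h)
61*(-47 + O(-2, 9)) = 61*(-47 + 9) = 61*(-38) = -2318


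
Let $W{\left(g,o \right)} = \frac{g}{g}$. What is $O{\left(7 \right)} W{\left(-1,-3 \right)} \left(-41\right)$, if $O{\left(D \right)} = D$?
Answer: $-287$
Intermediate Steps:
$W{\left(g,o \right)} = 1$
$O{\left(7 \right)} W{\left(-1,-3 \right)} \left(-41\right) = 7 \cdot 1 \left(-41\right) = 7 \left(-41\right) = -287$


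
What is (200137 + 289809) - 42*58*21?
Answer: 438790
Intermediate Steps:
(200137 + 289809) - 42*58*21 = 489946 - 2436*21 = 489946 - 51156 = 438790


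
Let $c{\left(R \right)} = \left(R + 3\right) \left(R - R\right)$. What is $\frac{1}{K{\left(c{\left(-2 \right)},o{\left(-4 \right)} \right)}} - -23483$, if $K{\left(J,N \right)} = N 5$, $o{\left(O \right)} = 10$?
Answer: $\frac{1174151}{50} \approx 23483.0$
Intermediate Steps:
$c{\left(R \right)} = 0$ ($c{\left(R \right)} = \left(3 + R\right) 0 = 0$)
$K{\left(J,N \right)} = 5 N$
$\frac{1}{K{\left(c{\left(-2 \right)},o{\left(-4 \right)} \right)}} - -23483 = \frac{1}{5 \cdot 10} - -23483 = \frac{1}{50} + 23483 = \frac{1174151}{50}$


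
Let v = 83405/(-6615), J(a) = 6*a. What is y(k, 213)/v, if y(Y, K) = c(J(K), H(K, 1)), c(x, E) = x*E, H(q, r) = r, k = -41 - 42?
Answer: -241542/2383 ≈ -101.36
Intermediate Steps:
k = -83
c(x, E) = E*x
v = -2383/189 (v = 83405*(-1/6615) = -2383/189 ≈ -12.608)
y(Y, K) = 6*K (y(Y, K) = 1*(6*K) = 6*K)
y(k, 213)/v = (6*213)/(-2383/189) = 1278*(-189/2383) = -241542/2383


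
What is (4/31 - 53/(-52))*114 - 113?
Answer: 14429/806 ≈ 17.902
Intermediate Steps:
(4/31 - 53/(-52))*114 - 113 = (4*(1/31) - 53*(-1/52))*114 - 113 = (4/31 + 53/52)*114 - 113 = (1851/1612)*114 - 113 = 105507/806 - 113 = 14429/806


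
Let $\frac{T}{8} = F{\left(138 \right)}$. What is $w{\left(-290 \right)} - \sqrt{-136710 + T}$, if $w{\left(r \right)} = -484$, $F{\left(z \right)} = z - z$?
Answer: $-484 - 21 i \sqrt{310} \approx -484.0 - 369.74 i$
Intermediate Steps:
$F{\left(z \right)} = 0$
$T = 0$ ($T = 8 \cdot 0 = 0$)
$w{\left(-290 \right)} - \sqrt{-136710 + T} = -484 - \sqrt{-136710 + 0} = -484 - \sqrt{-136710} = -484 - 21 i \sqrt{310}$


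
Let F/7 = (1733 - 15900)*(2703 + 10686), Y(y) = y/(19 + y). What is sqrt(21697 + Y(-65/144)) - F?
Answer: 1327773741 + sqrt(154791453362)/2671 ≈ 1.3278e+9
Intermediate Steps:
F = -1327773741 (F = 7*((1733 - 15900)*(2703 + 10686)) = 7*(-14167*13389) = 7*(-189681963) = -1327773741)
sqrt(21697 + Y(-65/144)) - F = sqrt(21697 + (-65/144)/(19 - 65/144)) - 1*(-1327773741) = sqrt(21697 + (-65*1/144)/(19 - 65*1/144)) + 1327773741 = sqrt(21697 - 65/(144*(19 - 65/144))) + 1327773741 = sqrt(21697 - 65/(144*2671/144)) + 1327773741 = sqrt(21697 - 65/144*144/2671) + 1327773741 = sqrt(21697 - 65/2671) + 1327773741 = sqrt(57952622/2671) + 1327773741 = sqrt(154791453362)/2671 + 1327773741 = 1327773741 + sqrt(154791453362)/2671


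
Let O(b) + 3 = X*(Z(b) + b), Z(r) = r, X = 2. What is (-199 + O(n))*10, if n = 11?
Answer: -1580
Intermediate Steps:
O(b) = -3 + 4*b (O(b) = -3 + 2*(b + b) = -3 + 2*(2*b) = -3 + 4*b)
(-199 + O(n))*10 = (-199 + (-3 + 4*11))*10 = (-199 + (-3 + 44))*10 = (-199 + 41)*10 = -158*10 = -1580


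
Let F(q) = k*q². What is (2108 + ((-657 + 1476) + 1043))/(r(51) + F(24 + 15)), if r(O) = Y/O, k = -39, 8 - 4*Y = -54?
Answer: -404940/6050507 ≈ -0.066927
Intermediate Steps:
Y = 31/2 (Y = 2 - ¼*(-54) = 2 + 27/2 = 31/2 ≈ 15.500)
F(q) = -39*q²
r(O) = 31/(2*O)
(2108 + ((-657 + 1476) + 1043))/(r(51) + F(24 + 15)) = (2108 + ((-657 + 1476) + 1043))/((31/2)/51 - 39*(24 + 15)²) = (2108 + (819 + 1043))/((31/2)*(1/51) - 39*39²) = (2108 + 1862)/(31/102 - 39*1521) = 3970/(31/102 - 59319) = 3970/(-6050507/102) = 3970*(-102/6050507) = -404940/6050507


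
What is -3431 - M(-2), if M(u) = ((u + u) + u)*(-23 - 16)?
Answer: -3665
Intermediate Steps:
M(u) = -117*u (M(u) = (2*u + u)*(-39) = (3*u)*(-39) = -117*u)
-3431 - M(-2) = -3431 - (-117)*(-2) = -3431 - 1*234 = -3431 - 234 = -3665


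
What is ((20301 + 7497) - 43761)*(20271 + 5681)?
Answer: -414271776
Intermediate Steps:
((20301 + 7497) - 43761)*(20271 + 5681) = (27798 - 43761)*25952 = -15963*25952 = -414271776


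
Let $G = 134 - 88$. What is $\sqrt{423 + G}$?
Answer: $\sqrt{469} \approx 21.656$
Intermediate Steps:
$G = 46$ ($G = 134 - 88 = 46$)
$\sqrt{423 + G} = \sqrt{423 + 46} = \sqrt{469}$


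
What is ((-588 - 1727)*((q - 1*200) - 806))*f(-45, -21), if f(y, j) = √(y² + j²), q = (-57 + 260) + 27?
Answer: 5389320*√274 ≈ 8.9209e+7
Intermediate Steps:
q = 230 (q = 203 + 27 = 230)
f(y, j) = √(j² + y²)
((-588 - 1727)*((q - 1*200) - 806))*f(-45, -21) = ((-588 - 1727)*((230 - 1*200) - 806))*√((-21)² + (-45)²) = (-2315*((230 - 200) - 806))*√(441 + 2025) = (-2315*(30 - 806))*√2466 = (-2315*(-776))*(3*√274) = 1796440*(3*√274) = 5389320*√274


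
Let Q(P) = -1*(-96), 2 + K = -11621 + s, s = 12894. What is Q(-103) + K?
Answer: 1367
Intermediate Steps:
K = 1271 (K = -2 + (-11621 + 12894) = -2 + 1273 = 1271)
Q(P) = 96
Q(-103) + K = 96 + 1271 = 1367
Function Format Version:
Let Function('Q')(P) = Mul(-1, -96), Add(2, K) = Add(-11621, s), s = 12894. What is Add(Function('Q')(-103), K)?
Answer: 1367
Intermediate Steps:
K = 1271 (K = Add(-2, Add(-11621, 12894)) = Add(-2, 1273) = 1271)
Function('Q')(P) = 96
Add(Function('Q')(-103), K) = Add(96, 1271) = 1367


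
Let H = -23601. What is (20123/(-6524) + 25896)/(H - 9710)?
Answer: -168925381/217320964 ≈ -0.77731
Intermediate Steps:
(20123/(-6524) + 25896)/(H - 9710) = (20123/(-6524) + 25896)/(-23601 - 9710) = (20123*(-1/6524) + 25896)/(-33311) = (-20123/6524 + 25896)*(-1/33311) = (168925381/6524)*(-1/33311) = -168925381/217320964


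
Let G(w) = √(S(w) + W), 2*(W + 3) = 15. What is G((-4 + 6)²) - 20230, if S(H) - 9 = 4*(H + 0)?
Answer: -20230 + √118/2 ≈ -20225.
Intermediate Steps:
W = 9/2 (W = -3 + (½)*15 = -3 + 15/2 = 9/2 ≈ 4.5000)
S(H) = 9 + 4*H (S(H) = 9 + 4*(H + 0) = 9 + 4*H)
G(w) = √(27/2 + 4*w) (G(w) = √((9 + 4*w) + 9/2) = √(27/2 + 4*w))
G((-4 + 6)²) - 20230 = √(54 + 16*(-4 + 6)²)/2 - 20230 = √(54 + 16*2²)/2 - 20230 = √(54 + 16*4)/2 - 20230 = √(54 + 64)/2 - 20230 = √118/2 - 20230 = -20230 + √118/2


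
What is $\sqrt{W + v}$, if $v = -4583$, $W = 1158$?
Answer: $5 i \sqrt{137} \approx 58.523 i$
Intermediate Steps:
$\sqrt{W + v} = \sqrt{1158 - 4583} = \sqrt{-3425} = 5 i \sqrt{137}$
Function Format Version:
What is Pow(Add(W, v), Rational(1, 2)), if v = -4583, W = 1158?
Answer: Mul(5, I, Pow(137, Rational(1, 2))) ≈ Mul(58.523, I)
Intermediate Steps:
Pow(Add(W, v), Rational(1, 2)) = Pow(Add(1158, -4583), Rational(1, 2)) = Pow(-3425, Rational(1, 2)) = Mul(5, I, Pow(137, Rational(1, 2)))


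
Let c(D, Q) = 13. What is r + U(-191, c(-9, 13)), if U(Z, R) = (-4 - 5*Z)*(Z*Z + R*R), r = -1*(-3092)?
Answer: 34857242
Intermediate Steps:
r = 3092
U(Z, R) = (-4 - 5*Z)*(R**2 + Z**2) (U(Z, R) = (-4 - 5*Z)*(Z**2 + R**2) = (-4 - 5*Z)*(R**2 + Z**2))
r + U(-191, c(-9, 13)) = 3092 + (-5*(-191)**3 - 4*13**2 - 4*(-191)**2 - 5*(-191)*13**2) = 3092 + (-5*(-6967871) - 4*169 - 4*36481 - 5*(-191)*169) = 3092 + (34839355 - 676 - 145924 + 161395) = 3092 + 34854150 = 34857242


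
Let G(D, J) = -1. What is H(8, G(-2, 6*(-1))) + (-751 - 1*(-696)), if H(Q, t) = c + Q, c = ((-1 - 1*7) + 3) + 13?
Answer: -39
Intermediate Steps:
c = 8 (c = ((-1 - 7) + 3) + 13 = (-8 + 3) + 13 = -5 + 13 = 8)
H(Q, t) = 8 + Q
H(8, G(-2, 6*(-1))) + (-751 - 1*(-696)) = (8 + 8) + (-751 - 1*(-696)) = 16 + (-751 + 696) = 16 - 55 = -39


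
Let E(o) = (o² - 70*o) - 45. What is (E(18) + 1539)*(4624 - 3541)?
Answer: 604314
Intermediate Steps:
E(o) = -45 + o² - 70*o
(E(18) + 1539)*(4624 - 3541) = ((-45 + 18² - 70*18) + 1539)*(4624 - 3541) = ((-45 + 324 - 1260) + 1539)*1083 = (-981 + 1539)*1083 = 558*1083 = 604314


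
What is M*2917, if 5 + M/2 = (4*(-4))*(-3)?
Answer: 250862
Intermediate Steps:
M = 86 (M = -10 + 2*((4*(-4))*(-3)) = -10 + 2*(-16*(-3)) = -10 + 2*48 = -10 + 96 = 86)
M*2917 = 86*2917 = 250862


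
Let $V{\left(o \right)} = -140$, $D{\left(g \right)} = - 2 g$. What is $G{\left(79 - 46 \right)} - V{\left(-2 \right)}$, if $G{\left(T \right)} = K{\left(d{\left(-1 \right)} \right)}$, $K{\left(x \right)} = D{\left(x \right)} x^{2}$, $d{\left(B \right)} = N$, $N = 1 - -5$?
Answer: $-292$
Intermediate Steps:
$N = 6$ ($N = 1 + 5 = 6$)
$d{\left(B \right)} = 6$
$K{\left(x \right)} = - 2 x^{3}$ ($K{\left(x \right)} = - 2 x x^{2} = - 2 x^{3}$)
$G{\left(T \right)} = -432$ ($G{\left(T \right)} = - 2 \cdot 6^{3} = \left(-2\right) 216 = -432$)
$G{\left(79 - 46 \right)} - V{\left(-2 \right)} = -432 - -140 = -432 + 140 = -292$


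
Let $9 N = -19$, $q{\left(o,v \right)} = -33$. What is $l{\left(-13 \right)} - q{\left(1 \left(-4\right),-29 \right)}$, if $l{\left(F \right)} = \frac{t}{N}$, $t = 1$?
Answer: $\frac{618}{19} \approx 32.526$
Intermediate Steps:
$N = - \frac{19}{9}$ ($N = \frac{1}{9} \left(-19\right) = - \frac{19}{9} \approx -2.1111$)
$l{\left(F \right)} = - \frac{9}{19}$ ($l{\left(F \right)} = 1 \frac{1}{- \frac{19}{9}} = 1 \left(- \frac{9}{19}\right) = - \frac{9}{19}$)
$l{\left(-13 \right)} - q{\left(1 \left(-4\right),-29 \right)} = - \frac{9}{19} - -33 = - \frac{9}{19} + 33 = \frac{618}{19}$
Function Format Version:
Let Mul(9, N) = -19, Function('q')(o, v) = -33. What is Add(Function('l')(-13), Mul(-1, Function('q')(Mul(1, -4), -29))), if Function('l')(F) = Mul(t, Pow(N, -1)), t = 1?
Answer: Rational(618, 19) ≈ 32.526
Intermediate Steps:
N = Rational(-19, 9) (N = Mul(Rational(1, 9), -19) = Rational(-19, 9) ≈ -2.1111)
Function('l')(F) = Rational(-9, 19) (Function('l')(F) = Mul(1, Pow(Rational(-19, 9), -1)) = Mul(1, Rational(-9, 19)) = Rational(-9, 19))
Add(Function('l')(-13), Mul(-1, Function('q')(Mul(1, -4), -29))) = Add(Rational(-9, 19), Mul(-1, -33)) = Add(Rational(-9, 19), 33) = Rational(618, 19)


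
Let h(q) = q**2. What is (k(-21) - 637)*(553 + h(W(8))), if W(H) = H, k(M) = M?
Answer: -405986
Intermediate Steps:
(k(-21) - 637)*(553 + h(W(8))) = (-21 - 637)*(553 + 8**2) = -658*(553 + 64) = -658*617 = -405986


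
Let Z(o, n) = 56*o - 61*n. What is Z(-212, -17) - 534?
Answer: -11369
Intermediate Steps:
Z(o, n) = -61*n + 56*o
Z(-212, -17) - 534 = (-61*(-17) + 56*(-212)) - 534 = (1037 - 11872) - 534 = -10835 - 534 = -11369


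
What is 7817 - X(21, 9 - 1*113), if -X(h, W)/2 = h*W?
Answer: 3449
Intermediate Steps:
X(h, W) = -2*W*h (X(h, W) = -2*h*W = -2*W*h)
7817 - X(21, 9 - 1*113) = 7817 - (-2)*(9 - 1*113)*21 = 7817 - (-2)*(9 - 113)*21 = 7817 - (-2)*(-104)*21 = 7817 - 1*4368 = 7817 - 4368 = 3449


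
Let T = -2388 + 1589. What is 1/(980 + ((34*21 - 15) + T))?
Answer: 1/880 ≈ 0.0011364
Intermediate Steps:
T = -799
1/(980 + ((34*21 - 15) + T)) = 1/(980 + ((34*21 - 15) - 799)) = 1/(980 + ((714 - 15) - 799)) = 1/(980 + (699 - 799)) = 1/(980 - 100) = 1/880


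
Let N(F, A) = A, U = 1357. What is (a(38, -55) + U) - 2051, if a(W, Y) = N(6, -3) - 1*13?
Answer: -710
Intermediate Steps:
a(W, Y) = -16 (a(W, Y) = -3 - 1*13 = -3 - 13 = -16)
(a(38, -55) + U) - 2051 = (-16 + 1357) - 2051 = 1341 - 2051 = -710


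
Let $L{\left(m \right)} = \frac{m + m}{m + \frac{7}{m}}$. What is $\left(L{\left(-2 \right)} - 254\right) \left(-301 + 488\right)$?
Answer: $-47362$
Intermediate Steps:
$L{\left(m \right)} = \frac{2 m}{m + \frac{7}{m}}$
$\left(L{\left(-2 \right)} - 254\right) \left(-301 + 488\right) = \left(\frac{2 \left(-2\right)^{2}}{7 + \left(-2\right)^{2}} - 254\right) \left(-301 + 488\right) = \left(2 \cdot 4 \frac{1}{7 + 4} - 254\right) 187 = \left(2 \cdot 4 \cdot \frac{1}{11} - 254\right) 187 = \left(\frac{8}{11} - 254\right) 187 = \left(- \frac{2786}{11}\right) 187 = -47362$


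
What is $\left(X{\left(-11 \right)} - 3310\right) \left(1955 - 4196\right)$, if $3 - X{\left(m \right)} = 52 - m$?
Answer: $7552170$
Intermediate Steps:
$X{\left(m \right)} = -49 + m$ ($X{\left(m \right)} = 3 - \left(52 - m\right) = 3 + \left(-52 + m\right) = -49 + m$)
$\left(X{\left(-11 \right)} - 3310\right) \left(1955 - 4196\right) = \left(\left(-49 - 11\right) - 3310\right) \left(1955 - 4196\right) = \left(-60 - 3310\right) \left(-2241\right) = \left(-3370\right) \left(-2241\right) = 7552170$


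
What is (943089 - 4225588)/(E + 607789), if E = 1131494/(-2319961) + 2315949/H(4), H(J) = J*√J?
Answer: -8703165328616/2379039502267 ≈ -3.6583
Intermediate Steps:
H(J) = J^(3/2)
E = 767557472291/2651384 (E = 1131494/(-2319961) + 2315949/(4^(3/2)) = 1131494*(-1/2319961) + 2315949/8 = -161642/331423 + 2315949*(⅛) = -161642/331423 + 2315949/8 = 767557472291/2651384 ≈ 2.8949e+5)
(943089 - 4225588)/(E + 607789) = (943089 - 4225588)/(767557472291/2651384 + 607789) = -3282499/2379039502267/2651384 = -3282499*2651384/2379039502267 = -8703165328616/2379039502267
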